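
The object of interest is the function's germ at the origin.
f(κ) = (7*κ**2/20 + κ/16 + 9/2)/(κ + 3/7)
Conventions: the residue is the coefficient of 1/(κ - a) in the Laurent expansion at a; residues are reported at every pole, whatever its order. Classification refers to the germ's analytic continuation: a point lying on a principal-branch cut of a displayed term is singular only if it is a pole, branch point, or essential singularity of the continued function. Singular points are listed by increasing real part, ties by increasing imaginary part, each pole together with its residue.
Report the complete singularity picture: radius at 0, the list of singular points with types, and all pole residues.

Radius of convergence at 0: 3/7.
At -3/7: a pole of order 1; residue 363/80.

Denominator factor (κ + 3/7): pole of order 1 at -3/7, modulus 3/7.
The radius of convergence is the smallest modulus among the singular points: 3/7.
At the order-1 pole -3/7 set g(κ) = (κ - (-3/7))*f(κ) = 7*κ**2/20 + κ/16 + 9/2.
Simple pole: residue = g(a) at a = -3/7, which is 363/80.


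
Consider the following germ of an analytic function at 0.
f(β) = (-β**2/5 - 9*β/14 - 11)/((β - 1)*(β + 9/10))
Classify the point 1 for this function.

The point is a pole of order 1.

The denominator factor β - 1 vanishes at 1 and appears to the power 1; the numerator there equals -829/70, nonzero, and no other factor vanishes.
Hence a pole whose order is the multiplicity, 1.


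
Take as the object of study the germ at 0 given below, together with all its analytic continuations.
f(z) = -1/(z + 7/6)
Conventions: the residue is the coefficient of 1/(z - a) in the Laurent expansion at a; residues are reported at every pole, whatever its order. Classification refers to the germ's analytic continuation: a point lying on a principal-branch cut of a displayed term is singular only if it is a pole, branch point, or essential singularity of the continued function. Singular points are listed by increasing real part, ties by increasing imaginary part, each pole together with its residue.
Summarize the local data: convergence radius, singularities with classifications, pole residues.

Denominator factor (z + 7/6): pole of order 1 at -7/6, modulus 7/6.
The radius of convergence is the smallest modulus among the singular points: 7/6.
At the order-1 pole -7/6 set g(z) = (z - (-7/6))*f(z) = -1.
Simple pole: residue = g(a) at a = -7/6, which is -1.

Radius of convergence at 0: 7/6.
At -7/6: a pole of order 1; residue -1.


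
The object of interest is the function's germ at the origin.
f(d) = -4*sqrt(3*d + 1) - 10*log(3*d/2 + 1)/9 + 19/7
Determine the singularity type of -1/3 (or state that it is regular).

The term (-4)*sqrt(1 - d/(-1/3)) has argument 1 - -1/3/(-1/3) = 0 at -1/3: a square-root (algebraic, two-sheeted) branch point; the remaining terms are analytic or single-valued there.

The point is an algebraic (square-root) branch point.


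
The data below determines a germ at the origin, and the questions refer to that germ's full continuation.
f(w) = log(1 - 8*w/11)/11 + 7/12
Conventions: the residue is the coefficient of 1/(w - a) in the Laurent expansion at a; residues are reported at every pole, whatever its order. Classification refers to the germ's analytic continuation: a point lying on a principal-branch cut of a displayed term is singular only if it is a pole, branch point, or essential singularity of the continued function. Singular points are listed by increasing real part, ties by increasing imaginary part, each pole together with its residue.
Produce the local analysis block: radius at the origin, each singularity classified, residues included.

Branch term (1/11)*log(1 - w/(11/8)): its argument vanishes at w = 11/8, a logarithmic branch point, modulus 11/8.
The radius of convergence is the smallest modulus among the singular points: 11/8.

Radius of convergence at 0: 11/8.
At 11/8: a logarithmic branch point.


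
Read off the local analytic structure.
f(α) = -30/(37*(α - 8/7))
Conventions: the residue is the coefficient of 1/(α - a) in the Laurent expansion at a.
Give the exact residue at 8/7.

At the order-1 pole 8/7 set g(α) = (α - (8/7))*f(α) = -30/37.
Simple pole: residue = g(a) at a = 8/7, which is -30/37.

The residue is -30/37.


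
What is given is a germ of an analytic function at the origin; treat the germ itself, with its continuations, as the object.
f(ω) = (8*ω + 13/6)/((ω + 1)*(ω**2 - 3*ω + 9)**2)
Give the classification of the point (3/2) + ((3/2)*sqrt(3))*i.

The denominator factor ω**2 - 3*ω + 9 vanishes at (3/2) + ((3/2)*sqrt(3))*i and appears to the power 2; the numerator there equals (85/6) + ((12)*sqrt(3))*i, nonzero, and no other factor vanishes.
Hence a pole whose order is the multiplicity, 2.

The point is a pole of order 2.


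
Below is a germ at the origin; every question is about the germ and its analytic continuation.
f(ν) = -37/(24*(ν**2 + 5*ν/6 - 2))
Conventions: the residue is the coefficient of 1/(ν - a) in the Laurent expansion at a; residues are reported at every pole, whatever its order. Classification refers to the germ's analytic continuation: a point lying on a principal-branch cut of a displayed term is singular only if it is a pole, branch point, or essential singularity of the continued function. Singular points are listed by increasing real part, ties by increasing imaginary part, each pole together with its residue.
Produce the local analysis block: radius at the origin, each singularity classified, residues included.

Radius of convergence at 0: -5/12 + (1/12)*sqrt(313).
At -5/12 - (1/12)*sqrt(313): a pole of order 1; residue (37/1252)*sqrt(313).
At -5/12 + (1/12)*sqrt(313): a pole of order 1; residue -(37/1252)*sqrt(313).

Denominator factor (ν**2 + 5*ν/6 - 2): discriminant 313/36, real irrational roots -5/12 + (1/12)*sqrt(313) and -5/12 - (1/12)*sqrt(313); poles of order 1, moduli -5/12 + (1/12)*sqrt(313) and 5/12 + (1/12)*sqrt(313).
The radius of convergence is the smallest modulus among the singular points: -5/12 + (1/12)*sqrt(313).
The factor ν**2 + 5*ν/6 - 2 splits as (ν - a)(ν - a') with a = -5/12 - (1/12)*sqrt(313), a' = -5/12 + (1/12)*sqrt(313). At the order-1 pole a set g(ν) = (ν - a)*f(ν) = [-37/24] / (ν - a').
Simple pole: residue = g(a) at a = -5/12 - (1/12)*sqrt(313), which is (37/1252)*sqrt(313).
The factor ν**2 + 5*ν/6 - 2 splits as (ν - a)(ν - a') with a = -5/12 + (1/12)*sqrt(313), a' = -5/12 - (1/12)*sqrt(313). At the order-1 pole a set g(ν) = (ν - a)*f(ν) = [-37/24] / (ν - a').
Simple pole: residue = g(a) at a = -5/12 + (1/12)*sqrt(313), which is -(37/1252)*sqrt(313).
List the singular points by increasing real part (a conjugate pair: the negative imaginary part first).


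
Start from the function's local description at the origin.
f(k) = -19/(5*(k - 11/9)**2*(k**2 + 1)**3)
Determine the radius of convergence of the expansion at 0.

Denominator factor (k**2 + 1)^3: discriminant -4, complex-conjugate roots (1)*i and -(1)*i; poles of order 3, moduli 1 and 1.
Denominator factor (k - 11/9)^2: pole of order 2 at 11/9, modulus 11/9.
The radius of convergence is the smallest modulus among the singular points: 1.

The radius of convergence is 1.


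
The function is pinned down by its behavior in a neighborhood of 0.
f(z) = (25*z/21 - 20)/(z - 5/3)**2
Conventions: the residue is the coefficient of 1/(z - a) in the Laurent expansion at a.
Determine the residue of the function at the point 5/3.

The residue is 25/21.

At the order-2 pole 5/3 set g(z) = (z - (5/3))^2*f(z) = 25*z/21 - 20.
Order-2 pole: residue = g'(a); g'(5/3) = 25/21, so the residue is 25/21.


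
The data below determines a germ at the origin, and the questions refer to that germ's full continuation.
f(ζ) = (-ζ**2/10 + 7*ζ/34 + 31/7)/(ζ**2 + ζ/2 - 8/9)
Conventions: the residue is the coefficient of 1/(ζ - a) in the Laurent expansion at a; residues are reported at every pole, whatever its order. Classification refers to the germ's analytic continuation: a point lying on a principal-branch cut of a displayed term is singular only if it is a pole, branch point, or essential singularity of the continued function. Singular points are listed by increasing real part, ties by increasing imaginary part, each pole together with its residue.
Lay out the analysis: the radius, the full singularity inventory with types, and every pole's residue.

Denominator factor (ζ**2 + ζ/2 - 8/9): discriminant 137/36, real irrational roots -1/4 + (1/12)*sqrt(137) and -1/4 - (1/12)*sqrt(137); poles of order 1, moduli -1/4 + (1/12)*sqrt(137) and 1/4 + (1/12)*sqrt(137).
The radius of convergence is the smallest modulus among the singular points: -1/4 + (1/12)*sqrt(137).
The factor ζ**2 + ζ/2 - 8/9 splits as (ζ - a)(ζ - a') with a = -1/4 - (1/12)*sqrt(137), a' = -1/4 + (1/12)*sqrt(137). At the order-1 pole a set g(ζ) = (ζ - a)*f(ζ) = [-ζ**2/10 + 7*ζ/34 + 31/7] / (ζ - a').
Simple pole: residue = g(a) at a = -1/4 - (1/12)*sqrt(137), which is 87/680 - (366343/1956360)*sqrt(137).
The factor ζ**2 + ζ/2 - 8/9 splits as (ζ - a)(ζ - a') with a = -1/4 + (1/12)*sqrt(137), a' = -1/4 - (1/12)*sqrt(137). At the order-1 pole a set g(ζ) = (ζ - a)*f(ζ) = [-ζ**2/10 + 7*ζ/34 + 31/7] / (ζ - a').
Simple pole: residue = g(a) at a = -1/4 + (1/12)*sqrt(137), which is 87/680 + (366343/1956360)*sqrt(137).
List the singular points by increasing real part (a conjugate pair: the negative imaginary part first).

Radius of convergence at 0: -1/4 + (1/12)*sqrt(137).
At -1/4 - (1/12)*sqrt(137): a pole of order 1; residue 87/680 - (366343/1956360)*sqrt(137).
At -1/4 + (1/12)*sqrt(137): a pole of order 1; residue 87/680 + (366343/1956360)*sqrt(137).


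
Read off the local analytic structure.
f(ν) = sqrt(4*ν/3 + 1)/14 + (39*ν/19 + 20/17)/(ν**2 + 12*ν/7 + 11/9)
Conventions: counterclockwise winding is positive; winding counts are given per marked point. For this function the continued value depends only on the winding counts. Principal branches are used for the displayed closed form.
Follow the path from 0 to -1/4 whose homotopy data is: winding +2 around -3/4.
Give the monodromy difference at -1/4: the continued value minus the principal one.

Continued minus principal equals 0.

The rational part is single-valued and drops out of the difference; each branch term changes only by its own monodromy.
(1/14)*sqrt(1 - ν/(-3/4)): winding +2 is even, the square root returns to the same sheet, contribution 0.
Summing the contributions at ν = -1/4 gives 0.


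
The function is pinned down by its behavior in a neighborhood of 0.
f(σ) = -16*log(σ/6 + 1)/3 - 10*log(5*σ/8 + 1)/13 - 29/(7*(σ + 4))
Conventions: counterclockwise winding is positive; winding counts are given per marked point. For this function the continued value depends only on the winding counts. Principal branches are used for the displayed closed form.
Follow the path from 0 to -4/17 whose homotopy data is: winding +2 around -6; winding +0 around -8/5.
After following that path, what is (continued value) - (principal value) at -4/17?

Continued minus principal equals -(64/3)*pi*i.

The rational part is single-valued and drops out of the difference; each branch term changes only by its own monodromy.
(-10/13)*log(1 - σ/(-8/5)): winding 0 around -8/5, so this term returns to its principal value, contribution 0.
(-16/3)*log(1 - σ/(-6)): each positive loop around -6 adds 2*pi*i to the log, so winding +2 contributes (-16/3)*(2)*2*pi*i = -(64/3)*pi*i.
Summing the contributions at σ = -4/17 gives -(64/3)*pi*i.


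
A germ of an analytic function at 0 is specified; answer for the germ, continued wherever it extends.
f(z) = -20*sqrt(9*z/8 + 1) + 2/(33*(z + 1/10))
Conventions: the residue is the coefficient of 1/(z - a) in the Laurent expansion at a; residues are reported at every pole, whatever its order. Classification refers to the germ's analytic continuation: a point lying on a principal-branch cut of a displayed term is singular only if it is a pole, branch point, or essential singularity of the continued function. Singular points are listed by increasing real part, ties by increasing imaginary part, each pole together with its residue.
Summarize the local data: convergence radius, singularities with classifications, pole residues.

Radius of convergence at 0: 1/10.
At -8/9: an algebraic (square-root) branch point.
At -1/10: a pole of order 1; residue 2/33.

Denominator factor (z + 1/10): pole of order 1 at -1/10, modulus 1/10.
Branch term (-20)*sqrt(1 - z/(-8/9)): its argument vanishes at z = -8/9, a square-root branch point, modulus 8/9.
The radius of convergence is the smallest modulus among the singular points: 1/10.
The branch term is analytic at -1/10 and contributes nothing to the residue; only the rational part matters.
At the order-1 pole -1/10 set g(z) = (z - (-1/10))*(rational part) = 2/33.
Simple pole: residue = g(a) at a = -1/10, which is 2/33.
List the singular points by increasing real part (a conjugate pair: the negative imaginary part first).


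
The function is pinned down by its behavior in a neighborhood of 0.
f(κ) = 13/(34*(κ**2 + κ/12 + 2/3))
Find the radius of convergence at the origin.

The radius of convergence is (1/3)*sqrt(6).

Denominator factor (κ**2 + κ/12 + 2/3): discriminant -383/144, complex-conjugate roots (-1/24) + ((1/24)*sqrt(383))*i and (-1/24) - ((1/24)*sqrt(383))*i; poles of order 1, moduli (1/3)*sqrt(6) and (1/3)*sqrt(6).
The radius of convergence is the smallest modulus among the singular points: (1/3)*sqrt(6).


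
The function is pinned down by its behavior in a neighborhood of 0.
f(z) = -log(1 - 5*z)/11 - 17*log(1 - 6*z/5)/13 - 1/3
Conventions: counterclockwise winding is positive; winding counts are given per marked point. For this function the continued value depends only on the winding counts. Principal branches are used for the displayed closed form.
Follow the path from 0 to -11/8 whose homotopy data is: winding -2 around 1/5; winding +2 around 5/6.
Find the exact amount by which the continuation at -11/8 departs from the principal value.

Continued minus principal equals -(696/143)*pi*i.

The rational part is single-valued and drops out of the difference; each branch term changes only by its own monodromy.
(-1/11)*log(1 - z/(1/5)): each positive loop around 1/5 adds 2*pi*i to the log, so winding -2 contributes (-1/11)*(-2)*2*pi*i = (4/11)*pi*i.
(-17/13)*log(1 - z/(5/6)): each positive loop around 5/6 adds 2*pi*i to the log, so winding +2 contributes (-17/13)*(2)*2*pi*i = -(68/13)*pi*i.
Summing the contributions at z = -11/8 gives -(696/143)*pi*i.


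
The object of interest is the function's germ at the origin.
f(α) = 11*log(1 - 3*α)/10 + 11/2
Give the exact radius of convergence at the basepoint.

Branch term (11/10)*log(1 - α/(1/3)): its argument vanishes at α = 1/3, a logarithmic branch point, modulus 1/3.
The radius of convergence is the smallest modulus among the singular points: 1/3.

The radius of convergence is 1/3.


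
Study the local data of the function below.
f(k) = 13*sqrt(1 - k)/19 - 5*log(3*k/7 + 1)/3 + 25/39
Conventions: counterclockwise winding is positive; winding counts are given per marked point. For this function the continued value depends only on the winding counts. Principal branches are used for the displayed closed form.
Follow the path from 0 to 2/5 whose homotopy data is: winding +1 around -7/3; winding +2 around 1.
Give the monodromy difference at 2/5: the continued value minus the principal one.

The rational part is single-valued and drops out of the difference; each branch term changes only by its own monodromy.
(13/19)*sqrt(1 - k/(1)): winding +2 is even, the square root returns to the same sheet, contribution 0.
(-5/3)*log(1 - k/(-7/3)): each positive loop around -7/3 adds 2*pi*i to the log, so winding +1 contributes (-5/3)*(1)*2*pi*i = -(10/3)*pi*i.
Summing the contributions at k = 2/5 gives -(10/3)*pi*i.

Continued minus principal equals -(10/3)*pi*i.


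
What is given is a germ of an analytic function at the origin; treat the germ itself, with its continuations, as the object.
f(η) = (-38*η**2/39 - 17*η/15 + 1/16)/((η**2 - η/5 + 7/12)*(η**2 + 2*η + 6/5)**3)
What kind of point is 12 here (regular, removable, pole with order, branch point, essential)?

Denominator factors: η**2 - η/5 + 7/12 = 8531/60 at η = 12; η**2 + 2*η + 6/5 = 846/5 at η = 12 — none vanishes.
So the germ continues analytically to 12.

The point is a regular point.


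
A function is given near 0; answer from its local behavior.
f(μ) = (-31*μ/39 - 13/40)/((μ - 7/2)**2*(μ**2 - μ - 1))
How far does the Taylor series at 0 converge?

Denominator factor (μ - 7/2)^2: pole of order 2 at 7/2, modulus 7/2.
Denominator factor (μ**2 - μ - 1): discriminant 5, real irrational roots 1/2 + (1/2)*sqrt(5) and 1/2 - (1/2)*sqrt(5); poles of order 1, moduli 1/2 + (1/2)*sqrt(5) and -1/2 + (1/2)*sqrt(5).
The radius of convergence is the smallest modulus among the singular points: -1/2 + (1/2)*sqrt(5).

The radius of convergence is -1/2 + (1/2)*sqrt(5).


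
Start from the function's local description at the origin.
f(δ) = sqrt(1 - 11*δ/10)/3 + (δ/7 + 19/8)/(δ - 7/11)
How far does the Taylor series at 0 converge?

The radius of convergence is 7/11.

Denominator factor (δ - 7/11): pole of order 1 at 7/11, modulus 7/11.
Branch term (1/3)*sqrt(1 - δ/(10/11)): its argument vanishes at δ = 10/11, a square-root branch point, modulus 10/11.
The radius of convergence is the smallest modulus among the singular points: 7/11.


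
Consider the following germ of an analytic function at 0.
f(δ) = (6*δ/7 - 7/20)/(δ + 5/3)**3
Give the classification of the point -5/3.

The denominator factor δ + 5/3 vanishes at -5/3 and appears to the power 3; the numerator there equals -249/140, nonzero, and no other factor vanishes.
Hence a pole whose order is the multiplicity, 3.

The point is a pole of order 3.


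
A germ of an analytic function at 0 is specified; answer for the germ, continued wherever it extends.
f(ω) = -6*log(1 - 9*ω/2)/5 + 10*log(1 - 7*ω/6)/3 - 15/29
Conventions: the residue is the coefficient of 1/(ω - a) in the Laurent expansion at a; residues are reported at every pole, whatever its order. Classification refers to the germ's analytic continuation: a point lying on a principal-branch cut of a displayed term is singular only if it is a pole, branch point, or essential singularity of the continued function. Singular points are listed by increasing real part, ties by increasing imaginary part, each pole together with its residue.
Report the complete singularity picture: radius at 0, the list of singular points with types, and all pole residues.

Branch term (-6/5)*log(1 - ω/(2/9)): its argument vanishes at ω = 2/9, a logarithmic branch point, modulus 2/9.
Branch term (10/3)*log(1 - ω/(6/7)): its argument vanishes at ω = 6/7, a logarithmic branch point, modulus 6/7.
The radius of convergence is the smallest modulus among the singular points: 2/9.
List the singular points by increasing real part (a conjugate pair: the negative imaginary part first).

Radius of convergence at 0: 2/9.
At 2/9: a logarithmic branch point.
At 6/7: a logarithmic branch point.


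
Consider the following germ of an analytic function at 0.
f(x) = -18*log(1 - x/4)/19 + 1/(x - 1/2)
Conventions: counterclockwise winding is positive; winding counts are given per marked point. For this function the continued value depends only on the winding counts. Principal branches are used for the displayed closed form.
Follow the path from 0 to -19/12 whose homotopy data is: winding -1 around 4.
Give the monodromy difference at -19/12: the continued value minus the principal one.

The rational part is single-valued and drops out of the difference; each branch term changes only by its own monodromy.
(-18/19)*log(1 - x/(4)): each positive loop around 4 adds 2*pi*i to the log, so winding -1 contributes (-18/19)*(-1)*2*pi*i = (36/19)*pi*i.
Summing the contributions at x = -19/12 gives (36/19)*pi*i.

Continued minus principal equals (36/19)*pi*i.


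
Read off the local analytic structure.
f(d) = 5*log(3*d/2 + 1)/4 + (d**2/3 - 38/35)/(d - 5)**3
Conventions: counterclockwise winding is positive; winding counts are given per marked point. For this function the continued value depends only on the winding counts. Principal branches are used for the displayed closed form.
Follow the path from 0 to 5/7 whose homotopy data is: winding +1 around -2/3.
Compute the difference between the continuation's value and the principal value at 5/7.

Continued minus principal equals (5/2)*pi*i.

The rational part is single-valued and drops out of the difference; each branch term changes only by its own monodromy.
(5/4)*log(1 - d/(-2/3)): each positive loop around -2/3 adds 2*pi*i to the log, so winding +1 contributes (5/4)*(1)*2*pi*i = (5/2)*pi*i.
Summing the contributions at d = 5/7 gives (5/2)*pi*i.


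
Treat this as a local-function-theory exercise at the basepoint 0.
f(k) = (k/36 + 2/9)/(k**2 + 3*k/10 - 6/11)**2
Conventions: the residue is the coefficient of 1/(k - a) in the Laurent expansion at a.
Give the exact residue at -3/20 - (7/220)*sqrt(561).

The factor k**2 + 3*k/10 - 6/11 splits as (k - a)(k - a') with a = -3/20 - (7/220)*sqrt(561), a' = -3/20 + (7/220)*sqrt(561). At the order-2 pole a set g(k) = (k - a)^2*f(k) = [k/36 + 2/9] / (k - a')^2.
Order-2 pole: residue = g'(a); g'(-3/20 - (7/220)*sqrt(561)) = (43175/8029287)*sqrt(561), so the residue is (43175/8029287)*sqrt(561).

The residue is (43175/8029287)*sqrt(561).


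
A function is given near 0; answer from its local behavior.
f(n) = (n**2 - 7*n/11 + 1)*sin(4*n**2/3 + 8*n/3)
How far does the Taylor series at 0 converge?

The radius of convergence is infinite.

The factor sin(4*n**2/3 + 8*n/3) is entire and contributes no finite singular point.
The polynomial part has no poles.
No finite singular points: the Taylor series at 0 converges everywhere.


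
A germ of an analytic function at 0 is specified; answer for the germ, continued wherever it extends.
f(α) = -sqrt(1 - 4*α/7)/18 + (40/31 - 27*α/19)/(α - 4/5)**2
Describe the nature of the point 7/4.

The point is an algebraic (square-root) branch point.

The term (-1/18)*sqrt(1 - α/(7/4)) has argument 1 - 7/4/(7/4) = 0 at 7/4: a square-root (algebraic, two-sheeted) branch point; the remaining terms are analytic or single-valued there.


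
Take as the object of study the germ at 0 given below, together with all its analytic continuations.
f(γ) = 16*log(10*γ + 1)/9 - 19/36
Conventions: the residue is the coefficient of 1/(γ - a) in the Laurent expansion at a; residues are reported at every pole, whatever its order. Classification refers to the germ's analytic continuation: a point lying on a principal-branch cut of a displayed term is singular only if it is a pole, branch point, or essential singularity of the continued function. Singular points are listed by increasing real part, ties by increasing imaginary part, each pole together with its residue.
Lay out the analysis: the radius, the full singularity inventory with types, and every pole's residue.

Radius of convergence at 0: 1/10.
At -1/10: a logarithmic branch point.

Branch term (16/9)*log(1 - γ/(-1/10)): its argument vanishes at γ = -1/10, a logarithmic branch point, modulus 1/10.
The radius of convergence is the smallest modulus among the singular points: 1/10.


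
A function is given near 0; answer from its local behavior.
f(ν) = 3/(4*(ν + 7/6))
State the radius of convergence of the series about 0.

Denominator factor (ν + 7/6): pole of order 1 at -7/6, modulus 7/6.
The radius of convergence is the smallest modulus among the singular points: 7/6.

The radius of convergence is 7/6.


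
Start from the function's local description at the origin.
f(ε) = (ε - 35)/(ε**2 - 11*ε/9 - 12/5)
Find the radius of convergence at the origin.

The radius of convergence is -11/18 + (1/90)*sqrt(22465).

Denominator factor (ε**2 - 11*ε/9 - 12/5): discriminant 4493/405, real irrational roots 11/18 + (1/90)*sqrt(22465) and 11/18 - (1/90)*sqrt(22465); poles of order 1, moduli 11/18 + (1/90)*sqrt(22465) and -11/18 + (1/90)*sqrt(22465).
The radius of convergence is the smallest modulus among the singular points: -11/18 + (1/90)*sqrt(22465).


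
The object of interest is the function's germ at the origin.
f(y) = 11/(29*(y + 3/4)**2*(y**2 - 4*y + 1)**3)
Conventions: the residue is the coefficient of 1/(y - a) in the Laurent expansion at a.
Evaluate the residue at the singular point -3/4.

The residue is 11894784/823548989.

At the order-2 pole -3/4 set g(y) = (y - (-3/4))^2*f(y) = 11/(29*(y**2 - 4*y + 1)**3).
Order-2 pole: residue = g'(a); g'(-3/4) = 11894784/823548989, so the residue is 11894784/823548989.


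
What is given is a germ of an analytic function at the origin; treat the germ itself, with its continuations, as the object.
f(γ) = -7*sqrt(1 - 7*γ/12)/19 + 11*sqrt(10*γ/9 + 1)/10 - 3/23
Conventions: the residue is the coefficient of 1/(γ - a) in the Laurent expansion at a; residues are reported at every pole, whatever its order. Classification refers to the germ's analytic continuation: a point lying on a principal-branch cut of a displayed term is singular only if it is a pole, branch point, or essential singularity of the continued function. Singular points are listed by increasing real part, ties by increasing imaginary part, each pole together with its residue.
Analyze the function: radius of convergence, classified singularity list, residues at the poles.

Radius of convergence at 0: 9/10.
At -9/10: an algebraic (square-root) branch point.
At 12/7: an algebraic (square-root) branch point.

Branch term (11/10)*sqrt(1 - γ/(-9/10)): its argument vanishes at γ = -9/10, a square-root branch point, modulus 9/10.
Branch term (-7/19)*sqrt(1 - γ/(12/7)): its argument vanishes at γ = 12/7, a square-root branch point, modulus 12/7.
The radius of convergence is the smallest modulus among the singular points: 9/10.
List the singular points by increasing real part (a conjugate pair: the negative imaginary part first).


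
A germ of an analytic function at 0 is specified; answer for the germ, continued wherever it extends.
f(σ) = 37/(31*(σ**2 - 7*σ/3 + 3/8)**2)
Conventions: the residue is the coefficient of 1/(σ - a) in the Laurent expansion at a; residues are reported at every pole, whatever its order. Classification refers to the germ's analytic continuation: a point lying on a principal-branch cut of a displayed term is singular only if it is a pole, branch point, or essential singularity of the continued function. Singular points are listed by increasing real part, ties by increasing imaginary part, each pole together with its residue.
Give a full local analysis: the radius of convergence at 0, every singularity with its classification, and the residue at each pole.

Radius of convergence at 0: 7/6 - (1/12)*sqrt(142).
At 7/6 - (1/12)*sqrt(142): a pole of order 2; residue (3996/156271)*sqrt(142).
At 7/6 + (1/12)*sqrt(142): a pole of order 2; residue -(3996/156271)*sqrt(142).

Denominator factor (σ**2 - 7*σ/3 + 3/8)^2: discriminant 71/18, real irrational roots 7/6 + (1/12)*sqrt(142) and 7/6 - (1/12)*sqrt(142); poles of order 2, moduli 7/6 + (1/12)*sqrt(142) and 7/6 - (1/12)*sqrt(142).
The radius of convergence is the smallest modulus among the singular points: 7/6 - (1/12)*sqrt(142).
The factor σ**2 - 7*σ/3 + 3/8 splits as (σ - a)(σ - a') with a = 7/6 - (1/12)*sqrt(142), a' = 7/6 + (1/12)*sqrt(142). At the order-2 pole a set g(σ) = (σ - a)^2*f(σ) = [37/31] / (σ - a')^2.
Order-2 pole: residue = g'(a); g'(7/6 - (1/12)*sqrt(142)) = (3996/156271)*sqrt(142), so the residue is (3996/156271)*sqrt(142).
The factor σ**2 - 7*σ/3 + 3/8 splits as (σ - a)(σ - a') with a = 7/6 + (1/12)*sqrt(142), a' = 7/6 - (1/12)*sqrt(142). At the order-2 pole a set g(σ) = (σ - a)^2*f(σ) = [37/31] / (σ - a')^2.
Order-2 pole: residue = g'(a); g'(7/6 + (1/12)*sqrt(142)) = -(3996/156271)*sqrt(142), so the residue is -(3996/156271)*sqrt(142).
List the singular points by increasing real part (a conjugate pair: the negative imaginary part first).


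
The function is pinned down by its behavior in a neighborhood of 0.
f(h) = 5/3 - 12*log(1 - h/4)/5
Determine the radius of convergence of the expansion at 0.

The radius of convergence is 4.

Branch term (-12/5)*log(1 - h/(4)): its argument vanishes at h = 4, a logarithmic branch point, modulus 4.
The radius of convergence is the smallest modulus among the singular points: 4.


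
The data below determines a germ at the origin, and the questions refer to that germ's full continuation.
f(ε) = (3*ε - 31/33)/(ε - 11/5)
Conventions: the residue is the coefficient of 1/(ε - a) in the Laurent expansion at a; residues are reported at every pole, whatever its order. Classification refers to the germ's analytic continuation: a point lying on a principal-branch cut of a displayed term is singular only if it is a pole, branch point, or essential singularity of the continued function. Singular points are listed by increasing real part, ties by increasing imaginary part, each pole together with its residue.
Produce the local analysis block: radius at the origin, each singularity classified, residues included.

Denominator factor (ε - 11/5): pole of order 1 at 11/5, modulus 11/5.
The radius of convergence is the smallest modulus among the singular points: 11/5.
At the order-1 pole 11/5 set g(ε) = (ε - (11/5))*f(ε) = 3*ε - 31/33.
Simple pole: residue = g(a) at a = 11/5, which is 934/165.

Radius of convergence at 0: 11/5.
At 11/5: a pole of order 1; residue 934/165.


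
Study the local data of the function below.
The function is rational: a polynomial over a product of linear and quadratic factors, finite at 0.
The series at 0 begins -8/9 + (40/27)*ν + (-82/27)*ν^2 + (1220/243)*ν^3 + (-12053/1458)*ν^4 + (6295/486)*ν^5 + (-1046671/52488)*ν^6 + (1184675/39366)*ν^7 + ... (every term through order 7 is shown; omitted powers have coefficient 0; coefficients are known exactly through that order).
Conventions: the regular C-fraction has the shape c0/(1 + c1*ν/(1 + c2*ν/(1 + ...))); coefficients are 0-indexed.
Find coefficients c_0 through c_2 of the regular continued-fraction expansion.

Taylor coefficients (read off): a_0 = -8/9, a_1 = 40/27, a_2 = -82/27.
c0 = a_0 = -8/9. Peel one level at a time: if S = 1 + c*ν/S' with S'(0) = 1, then c is the ν-coefficient of S and S' = c*ν/(S - 1).
S_1 = c0/f = 1 + (5/3)*ν + (-23/36)*ν^2 + ...; c1 = 5/3.
S_2 = c1*ν/(S_1 - 1) = 1 + (23/60)*ν + ...; c2 = 23/60.

The regular C-fraction coefficients are [-8/9, 5/3, 23/60].


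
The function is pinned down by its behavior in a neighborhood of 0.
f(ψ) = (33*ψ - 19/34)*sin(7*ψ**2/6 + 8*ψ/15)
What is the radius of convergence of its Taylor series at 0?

The radius of convergence is infinite.

The factor sin(7*ψ**2/6 + 8*ψ/15) is entire and contributes no finite singular point.
The polynomial part has no poles.
No finite singular points: the Taylor series at 0 converges everywhere.


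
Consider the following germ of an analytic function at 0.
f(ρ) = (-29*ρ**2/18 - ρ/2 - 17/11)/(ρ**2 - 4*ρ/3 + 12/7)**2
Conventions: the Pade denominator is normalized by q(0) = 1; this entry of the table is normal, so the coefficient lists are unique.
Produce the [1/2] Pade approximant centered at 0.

The Pade approximant has numerator coefficients [-833/1584, 32183837/132208032]; denominator coefficients [1, -2638889/1126773, 44760053/20281914].

Taylor coefficients needed (expand at 0): a_0 = -833/1584, a_1 = -28175/28512, a_2 = -49343/42768, a_3 = -2407517/4618944.
Write the denominator as Q(ρ) = 1 + q1*ρ + q2*ρ^2. Requiring Q*f - P = O(ρ^4) with deg P <= 1 kills the coefficients of ρ^2..ρ^3 in Q*f:
  ρ^2: a_2 + q1*a_1 + q2*a_0 = 0, i.e. -49343/42768 + (-28175/28512)*q1 + (-833/1584)*q2 = 0.
  ρ^3: a_3 + q1*a_2 + q2*a_1 = 0, i.e. -2407517/4618944 + (-49343/42768)*q1 + (-28175/28512)*q2 = 0.
Solving this linear system: q1 = -2638889/1126773, q2 = 44760053/20281914.
The numerator is Q*f truncated at degree 1: P0 = a_0 = -833/1584; P1 = a_1 + q1*a_0 = 32183837/132208032.


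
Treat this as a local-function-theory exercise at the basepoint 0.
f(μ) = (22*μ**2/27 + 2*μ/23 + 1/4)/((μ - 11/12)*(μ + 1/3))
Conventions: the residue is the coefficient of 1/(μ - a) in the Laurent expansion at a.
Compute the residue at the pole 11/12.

The residue is 9071/11178.

At the order-1 pole 11/12 set g(μ) = (μ - (11/12))*f(μ) = (22*μ**2/27 + 2*μ/23 + 1/4)/(μ + 1/3).
Simple pole: residue = g(a) at a = 11/12, which is 9071/11178.


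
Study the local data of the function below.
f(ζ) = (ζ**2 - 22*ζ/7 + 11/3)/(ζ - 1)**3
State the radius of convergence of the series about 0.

The radius of convergence is 1.

Denominator factor (ζ - 1)^3: pole of order 3 at 1, modulus 1.
The radius of convergence is the smallest modulus among the singular points: 1.


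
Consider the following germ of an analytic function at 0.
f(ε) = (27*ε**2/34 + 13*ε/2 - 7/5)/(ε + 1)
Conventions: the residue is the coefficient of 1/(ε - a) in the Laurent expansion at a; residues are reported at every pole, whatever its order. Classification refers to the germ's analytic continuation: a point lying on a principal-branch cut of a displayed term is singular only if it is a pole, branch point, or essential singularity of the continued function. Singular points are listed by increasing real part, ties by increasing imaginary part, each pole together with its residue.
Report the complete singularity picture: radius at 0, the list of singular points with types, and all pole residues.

Denominator factor (ε + 1): pole of order 1 at -1, modulus 1.
The radius of convergence is the smallest modulus among the singular points: 1.
At the order-1 pole -1 set g(ε) = (ε - (-1))*f(ε) = 27*ε**2/34 + 13*ε/2 - 7/5.
Simple pole: residue = g(a) at a = -1, which is -604/85.

Radius of convergence at 0: 1.
At -1: a pole of order 1; residue -604/85.


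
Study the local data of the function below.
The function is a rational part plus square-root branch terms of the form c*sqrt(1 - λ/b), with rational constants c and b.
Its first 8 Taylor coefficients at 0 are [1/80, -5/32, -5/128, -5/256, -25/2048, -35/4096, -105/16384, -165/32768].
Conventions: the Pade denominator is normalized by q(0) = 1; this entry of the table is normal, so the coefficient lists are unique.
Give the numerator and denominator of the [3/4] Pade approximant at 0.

Taylor coefficients needed (read off): a_0 = 1/80, a_1 = -5/32, a_2 = -5/128, a_3 = -5/256, a_4 = -25/2048, a_5 = -35/4096, a_6 = -105/16384, a_7 = -165/32768.
Write the denominator as Q(λ) = 1 + q1*λ + q2*λ^2 + q3*λ^3 + q4*λ^4. Requiring Q*f - P = O(λ^8) with deg P <= 3 kills the coefficients of λ^4..λ^7 in Q*f:
  λ^4: a_4 + q1*a_3 + q2*a_2 + q3*a_1 + q4*a_0 = 0, i.e. -25/2048 + (-5/256)*q1 + (-5/128)*q2 + (-5/32)*q3 + (1/80)*q4 = 0.
  λ^5: a_5 + q1*a_4 + q2*a_3 + q3*a_2 + q4*a_1 = 0, i.e. -35/4096 + (-25/2048)*q1 + (-5/256)*q2 + (-5/128)*q3 + (-5/32)*q4 = 0.
  λ^6: a_6 + q1*a_5 + q2*a_4 + q3*a_3 + q4*a_2 = 0, i.e. -105/16384 + (-35/4096)*q1 + (-25/2048)*q2 + (-5/256)*q3 + (-5/128)*q4 = 0.
  λ^7: a_7 + q1*a_6 + q2*a_5 + q3*a_4 + q4*a_3 = 0, i.e. -165/32768 + (-105/16384)*q1 + (-35/4096)*q2 + (-25/2048)*q3 + (-5/256)*q4 = 0.
Solving this linear system: q1 = -214/151, q2 = 315/604, q3 = -19/604, q4 = -25/19328.
The numerator is Q*f truncated at degree 3: P0 = a_0 = 1/80; P1 = a_1 + q1*a_0 = -4203/24160; P2 = a_2 + q1*a_1 + q2*a_0 = 3651/19328; P3 = a_3 + q1*a_2 + q2*a_1 + q3*a_0 = -8901/193280.

The Pade approximant has numerator coefficients [1/80, -4203/24160, 3651/19328, -8901/193280]; denominator coefficients [1, -214/151, 315/604, -19/604, -25/19328].


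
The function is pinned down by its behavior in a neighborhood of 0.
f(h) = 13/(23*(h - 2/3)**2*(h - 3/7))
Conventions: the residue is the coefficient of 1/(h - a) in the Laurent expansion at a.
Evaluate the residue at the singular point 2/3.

The residue is -5733/575.

At the order-2 pole 2/3 set g(h) = (h - (2/3))^2*f(h) = 13/(23*(h - 3/7)).
Order-2 pole: residue = g'(a); g'(2/3) = -5733/575, so the residue is -5733/575.


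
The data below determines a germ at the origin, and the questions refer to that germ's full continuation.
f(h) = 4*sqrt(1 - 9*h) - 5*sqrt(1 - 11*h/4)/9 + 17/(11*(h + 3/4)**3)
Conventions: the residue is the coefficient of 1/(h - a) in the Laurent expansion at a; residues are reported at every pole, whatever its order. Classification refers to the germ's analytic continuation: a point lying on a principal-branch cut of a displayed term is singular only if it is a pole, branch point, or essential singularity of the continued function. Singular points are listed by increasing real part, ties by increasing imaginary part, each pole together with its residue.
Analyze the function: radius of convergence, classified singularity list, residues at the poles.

Radius of convergence at 0: 1/9.
At -3/4: a pole of order 3; residue 0.
At 1/9: an algebraic (square-root) branch point.
At 4/11: an algebraic (square-root) branch point.

Denominator factor (h + 3/4)^3: pole of order 3 at -3/4, modulus 3/4.
Branch term (-5/9)*sqrt(1 - h/(4/11)): its argument vanishes at h = 4/11, a square-root branch point, modulus 4/11.
Branch term (4)*sqrt(1 - h/(1/9)): its argument vanishes at h = 1/9, a square-root branch point, modulus 1/9.
The radius of convergence is the smallest modulus among the singular points: 1/9.
The branch terms are analytic at -3/4 and contribute nothing to the residue; only the rational part matters.
At the order-3 pole -3/4 set g(h) = (h - (-3/4))^3*(rational part) = 17/11.
Order-3 pole: residue = g''(a)/2; g''(-3/4) = 0, so the residue is 0.
List the singular points by increasing real part (a conjugate pair: the negative imaginary part first).


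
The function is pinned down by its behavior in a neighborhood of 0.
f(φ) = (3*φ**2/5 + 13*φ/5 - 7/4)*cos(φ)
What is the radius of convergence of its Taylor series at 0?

The factor cos(φ) is entire and contributes no finite singular point.
The polynomial part has no poles.
No finite singular points: the Taylor series at 0 converges everywhere.

The radius of convergence is infinite.


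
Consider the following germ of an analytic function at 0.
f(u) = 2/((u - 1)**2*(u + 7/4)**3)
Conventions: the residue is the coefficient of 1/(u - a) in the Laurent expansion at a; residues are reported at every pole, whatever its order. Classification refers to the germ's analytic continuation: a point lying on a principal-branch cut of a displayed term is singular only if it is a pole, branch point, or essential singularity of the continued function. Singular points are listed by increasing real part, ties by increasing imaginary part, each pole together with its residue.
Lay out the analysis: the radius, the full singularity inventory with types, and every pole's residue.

Radius of convergence at 0: 1.
At -7/4: a pole of order 3; residue 1536/14641.
At 1: a pole of order 2; residue -1536/14641.

Denominator factor (u + 7/4)^3: pole of order 3 at -7/4, modulus 7/4.
Denominator factor (u - 1)^2: pole of order 2 at 1, modulus 1.
The radius of convergence is the smallest modulus among the singular points: 1.
At the order-3 pole -7/4 set g(u) = (u - (-7/4))^3*f(u) = 2/(u - 1)**2.
Order-3 pole: residue = g''(a)/2; g''(-7/4) = 3072/14641, so the residue is 1536/14641.
At the order-2 pole 1 set g(u) = (u - (1))^2*f(u) = 2/(u + 7/4)**3.
Order-2 pole: residue = g'(a); g'(1) = -1536/14641, so the residue is -1536/14641.
List the singular points by increasing real part (a conjugate pair: the negative imaginary part first).


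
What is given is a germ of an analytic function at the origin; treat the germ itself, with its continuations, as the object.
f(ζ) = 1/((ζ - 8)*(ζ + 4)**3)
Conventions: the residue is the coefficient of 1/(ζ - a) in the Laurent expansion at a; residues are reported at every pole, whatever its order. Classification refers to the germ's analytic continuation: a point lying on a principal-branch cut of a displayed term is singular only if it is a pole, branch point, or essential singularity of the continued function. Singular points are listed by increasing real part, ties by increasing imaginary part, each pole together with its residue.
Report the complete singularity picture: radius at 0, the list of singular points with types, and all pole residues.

Radius of convergence at 0: 4.
At -4: a pole of order 3; residue -1/1728.
At 8: a pole of order 1; residue 1/1728.

Denominator factor (ζ + 4)^3: pole of order 3 at -4, modulus 4.
Denominator factor (ζ - 8): pole of order 1 at 8, modulus 8.
The radius of convergence is the smallest modulus among the singular points: 4.
At the order-3 pole -4 set g(ζ) = (ζ - (-4))^3*f(ζ) = 1/(ζ - 8).
Order-3 pole: residue = g''(a)/2; g''(-4) = -1/864, so the residue is -1/1728.
At the order-1 pole 8 set g(ζ) = (ζ - (8))*f(ζ) = (ζ + 4)**(-3).
Simple pole: residue = g(a) at a = 8, which is 1/1728.
List the singular points by increasing real part (a conjugate pair: the negative imaginary part first).
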